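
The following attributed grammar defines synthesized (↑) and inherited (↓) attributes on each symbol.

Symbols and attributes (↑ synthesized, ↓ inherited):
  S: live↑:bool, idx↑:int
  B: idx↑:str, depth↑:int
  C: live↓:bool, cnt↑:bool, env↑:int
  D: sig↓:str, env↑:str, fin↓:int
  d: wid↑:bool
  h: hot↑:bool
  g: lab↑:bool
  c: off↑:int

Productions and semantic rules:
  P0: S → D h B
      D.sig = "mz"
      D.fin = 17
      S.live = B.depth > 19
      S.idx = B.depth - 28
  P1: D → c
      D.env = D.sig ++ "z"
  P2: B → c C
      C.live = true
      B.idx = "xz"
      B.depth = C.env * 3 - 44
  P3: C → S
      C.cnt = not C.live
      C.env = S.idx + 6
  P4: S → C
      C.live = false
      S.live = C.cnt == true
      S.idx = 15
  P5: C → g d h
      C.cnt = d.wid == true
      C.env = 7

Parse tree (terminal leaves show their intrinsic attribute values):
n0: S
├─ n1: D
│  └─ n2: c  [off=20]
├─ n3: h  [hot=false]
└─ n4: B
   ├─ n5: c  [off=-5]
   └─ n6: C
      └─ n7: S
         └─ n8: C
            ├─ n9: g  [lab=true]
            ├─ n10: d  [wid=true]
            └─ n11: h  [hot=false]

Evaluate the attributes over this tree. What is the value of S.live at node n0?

false

1. n1.sig = "mz"  ["mz"]
2. n1.fin = 17  [17]
3. n2.off = 20  [terminal]
4. n1.env = "mzz"  [D.sig ++ "z"]
5. n3.hot = false  [terminal]
6. n5.off = -5  [terminal]
7. n6.live = true  [true]
8. n8.live = false  [false]
9. n9.lab = true  [terminal]
10. n10.wid = true  [terminal]
11. n11.hot = false  [terminal]
12. n8.cnt = true  [d.wid == true]
13. n8.env = 7  [7]
14. n7.live = true  [C.cnt == true]
15. n7.idx = 15  [15]
16. n6.cnt = false  [not C.live]
17. n6.env = 21  [S.idx + 6]
18. n4.idx = "xz"  ["xz"]
19. n4.depth = 19  [C.env * 3 - 44]
20. n0.live = false  [B.depth > 19]
21. n0.idx = -9  [B.depth - 28]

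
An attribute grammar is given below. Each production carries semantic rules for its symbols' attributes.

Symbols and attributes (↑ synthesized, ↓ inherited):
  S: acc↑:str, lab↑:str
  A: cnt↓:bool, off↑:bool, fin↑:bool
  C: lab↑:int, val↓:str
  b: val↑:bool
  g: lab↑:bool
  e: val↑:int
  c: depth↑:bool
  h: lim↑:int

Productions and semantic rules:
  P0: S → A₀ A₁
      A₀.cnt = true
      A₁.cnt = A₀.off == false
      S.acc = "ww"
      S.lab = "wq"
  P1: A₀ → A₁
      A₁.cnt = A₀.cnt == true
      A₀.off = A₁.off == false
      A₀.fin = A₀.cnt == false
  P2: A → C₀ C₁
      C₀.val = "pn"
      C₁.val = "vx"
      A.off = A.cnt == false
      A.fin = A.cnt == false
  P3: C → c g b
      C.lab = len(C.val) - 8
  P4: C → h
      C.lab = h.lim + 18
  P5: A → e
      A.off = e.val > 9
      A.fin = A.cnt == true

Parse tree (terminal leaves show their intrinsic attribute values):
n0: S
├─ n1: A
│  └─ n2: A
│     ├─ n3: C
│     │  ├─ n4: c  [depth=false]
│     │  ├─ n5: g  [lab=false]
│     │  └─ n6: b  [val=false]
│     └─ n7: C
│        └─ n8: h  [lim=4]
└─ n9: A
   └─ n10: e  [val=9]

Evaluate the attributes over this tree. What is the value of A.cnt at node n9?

1. n1.cnt = true  [true]
2. n2.cnt = true  [A₀.cnt == true]
3. n3.val = "pn"  ["pn"]
4. n4.depth = false  [terminal]
5. n5.lab = false  [terminal]
6. n6.val = false  [terminal]
7. n3.lab = -6  [len(C.val) - 8]
8. n7.val = "vx"  ["vx"]
9. n8.lim = 4  [terminal]
10. n7.lab = 22  [h.lim + 18]
11. n2.off = false  [A.cnt == false]
12. n2.fin = false  [A.cnt == false]
13. n1.off = true  [A₁.off == false]
14. n1.fin = false  [A₀.cnt == false]
15. n9.cnt = false  [A₀.off == false]
16. n10.val = 9  [terminal]
17. n9.off = false  [e.val > 9]
18. n9.fin = false  [A.cnt == true]
19. n0.acc = "ww"  ["ww"]
20. n0.lab = "wq"  ["wq"]

false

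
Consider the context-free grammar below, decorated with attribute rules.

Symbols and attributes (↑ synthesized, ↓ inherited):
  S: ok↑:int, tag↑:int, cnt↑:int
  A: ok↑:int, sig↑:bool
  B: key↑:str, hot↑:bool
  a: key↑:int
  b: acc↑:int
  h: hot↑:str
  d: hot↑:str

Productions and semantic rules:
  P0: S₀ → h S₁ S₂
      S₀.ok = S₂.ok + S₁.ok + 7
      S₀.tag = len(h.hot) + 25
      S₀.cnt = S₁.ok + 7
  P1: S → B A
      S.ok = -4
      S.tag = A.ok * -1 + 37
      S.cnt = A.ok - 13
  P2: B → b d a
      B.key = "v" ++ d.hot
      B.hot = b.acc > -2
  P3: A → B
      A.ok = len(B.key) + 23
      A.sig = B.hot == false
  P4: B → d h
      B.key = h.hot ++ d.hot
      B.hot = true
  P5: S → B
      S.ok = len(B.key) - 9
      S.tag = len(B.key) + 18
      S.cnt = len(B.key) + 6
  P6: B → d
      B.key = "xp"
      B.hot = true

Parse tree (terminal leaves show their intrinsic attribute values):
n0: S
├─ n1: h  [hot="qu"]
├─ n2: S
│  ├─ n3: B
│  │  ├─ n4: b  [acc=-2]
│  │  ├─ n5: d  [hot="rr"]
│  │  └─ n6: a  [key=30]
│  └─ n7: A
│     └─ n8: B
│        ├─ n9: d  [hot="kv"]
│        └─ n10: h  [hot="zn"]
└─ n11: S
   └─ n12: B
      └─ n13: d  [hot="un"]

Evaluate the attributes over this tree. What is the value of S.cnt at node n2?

14

1. n1.hot = "qu"  [terminal]
2. n4.acc = -2  [terminal]
3. n5.hot = "rr"  [terminal]
4. n6.key = 30  [terminal]
5. n3.key = "vrr"  ["v" ++ d.hot]
6. n3.hot = false  [b.acc > -2]
7. n9.hot = "kv"  [terminal]
8. n10.hot = "zn"  [terminal]
9. n8.key = "znkv"  [h.hot ++ d.hot]
10. n8.hot = true  [true]
11. n7.ok = 27  [len(B.key) + 23]
12. n7.sig = false  [B.hot == false]
13. n2.ok = -4  [-4]
14. n2.tag = 10  [A.ok * -1 + 37]
15. n2.cnt = 14  [A.ok - 13]
16. n13.hot = "un"  [terminal]
17. n12.key = "xp"  ["xp"]
18. n12.hot = true  [true]
19. n11.ok = -7  [len(B.key) - 9]
20. n11.tag = 20  [len(B.key) + 18]
21. n11.cnt = 8  [len(B.key) + 6]
22. n0.ok = -4  [S₂.ok + S₁.ok + 7]
23. n0.tag = 27  [len(h.hot) + 25]
24. n0.cnt = 3  [S₁.ok + 7]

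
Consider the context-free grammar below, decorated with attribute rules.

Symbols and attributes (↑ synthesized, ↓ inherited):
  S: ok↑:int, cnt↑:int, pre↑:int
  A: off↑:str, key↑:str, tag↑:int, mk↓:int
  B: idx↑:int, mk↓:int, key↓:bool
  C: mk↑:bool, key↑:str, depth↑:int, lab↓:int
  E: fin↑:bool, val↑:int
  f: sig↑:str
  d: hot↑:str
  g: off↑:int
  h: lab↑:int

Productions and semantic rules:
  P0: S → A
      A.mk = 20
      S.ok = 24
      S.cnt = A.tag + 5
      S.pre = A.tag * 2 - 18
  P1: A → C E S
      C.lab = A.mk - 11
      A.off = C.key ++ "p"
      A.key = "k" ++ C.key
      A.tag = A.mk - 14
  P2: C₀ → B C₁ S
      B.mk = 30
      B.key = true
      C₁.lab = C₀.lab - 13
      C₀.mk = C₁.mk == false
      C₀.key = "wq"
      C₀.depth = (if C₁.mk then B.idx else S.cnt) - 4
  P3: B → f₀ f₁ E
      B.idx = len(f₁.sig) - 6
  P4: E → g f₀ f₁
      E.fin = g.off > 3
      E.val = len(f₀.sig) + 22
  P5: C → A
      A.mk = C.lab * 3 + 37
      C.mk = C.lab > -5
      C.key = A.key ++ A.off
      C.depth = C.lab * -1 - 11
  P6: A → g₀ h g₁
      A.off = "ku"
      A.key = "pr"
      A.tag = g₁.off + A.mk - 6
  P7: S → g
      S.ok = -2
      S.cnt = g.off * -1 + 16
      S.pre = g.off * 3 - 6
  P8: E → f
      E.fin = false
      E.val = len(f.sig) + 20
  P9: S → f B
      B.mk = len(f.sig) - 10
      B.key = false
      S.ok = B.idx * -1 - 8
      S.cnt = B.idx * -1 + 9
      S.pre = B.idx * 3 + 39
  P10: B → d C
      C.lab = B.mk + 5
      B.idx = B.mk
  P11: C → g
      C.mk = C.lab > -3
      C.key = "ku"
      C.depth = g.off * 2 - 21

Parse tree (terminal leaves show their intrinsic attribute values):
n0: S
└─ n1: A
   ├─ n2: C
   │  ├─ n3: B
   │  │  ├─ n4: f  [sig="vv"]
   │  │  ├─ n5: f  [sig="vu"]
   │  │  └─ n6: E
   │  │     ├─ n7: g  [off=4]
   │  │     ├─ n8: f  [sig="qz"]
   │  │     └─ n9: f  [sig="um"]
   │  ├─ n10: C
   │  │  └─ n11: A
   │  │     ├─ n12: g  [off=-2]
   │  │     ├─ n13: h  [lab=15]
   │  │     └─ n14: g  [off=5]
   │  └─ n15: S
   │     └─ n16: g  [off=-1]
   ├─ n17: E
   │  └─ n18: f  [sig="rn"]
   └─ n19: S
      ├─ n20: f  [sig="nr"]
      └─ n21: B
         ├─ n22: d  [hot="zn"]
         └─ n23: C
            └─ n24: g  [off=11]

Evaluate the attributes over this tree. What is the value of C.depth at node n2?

-8

1. n1.mk = 20  [20]
2. n2.lab = 9  [A.mk - 11]
3. n3.mk = 30  [30]
4. n3.key = true  [true]
5. n4.sig = "vv"  [terminal]
6. n5.sig = "vu"  [terminal]
7. n7.off = 4  [terminal]
8. n8.sig = "qz"  [terminal]
9. n9.sig = "um"  [terminal]
10. n6.fin = true  [g.off > 3]
11. n6.val = 24  [len(f₀.sig) + 22]
12. n3.idx = -4  [len(f₁.sig) - 6]
13. n10.lab = -4  [C₀.lab - 13]
14. n11.mk = 25  [C.lab * 3 + 37]
15. n12.off = -2  [terminal]
16. n13.lab = 15  [terminal]
17. n14.off = 5  [terminal]
18. n11.off = "ku"  ["ku"]
19. n11.key = "pr"  ["pr"]
20. n11.tag = 24  [g₁.off + A.mk - 6]
21. n10.mk = true  [C.lab > -5]
22. n10.key = "prku"  [A.key ++ A.off]
23. n10.depth = -7  [C.lab * -1 - 11]
24. n16.off = -1  [terminal]
25. n15.ok = -2  [-2]
26. n15.cnt = 17  [g.off * -1 + 16]
27. n15.pre = -9  [g.off * 3 - 6]
28. n2.mk = false  [C₁.mk == false]
29. n2.key = "wq"  ["wq"]
30. n2.depth = -8  [(if C₁.mk then B.idx else S.cnt) - 4]
31. n18.sig = "rn"  [terminal]
32. n17.fin = false  [false]
33. n17.val = 22  [len(f.sig) + 20]
34. n20.sig = "nr"  [terminal]
35. n21.mk = -8  [len(f.sig) - 10]
36. n21.key = false  [false]
37. n22.hot = "zn"  [terminal]
38. n23.lab = -3  [B.mk + 5]
39. n24.off = 11  [terminal]
40. n23.mk = false  [C.lab > -3]
41. n23.key = "ku"  ["ku"]
42. n23.depth = 1  [g.off * 2 - 21]
43. n21.idx = -8  [B.mk]
44. n19.ok = 0  [B.idx * -1 - 8]
45. n19.cnt = 17  [B.idx * -1 + 9]
46. n19.pre = 15  [B.idx * 3 + 39]
47. n1.off = "wqp"  [C.key ++ "p"]
48. n1.key = "kwq"  ["k" ++ C.key]
49. n1.tag = 6  [A.mk - 14]
50. n0.ok = 24  [24]
51. n0.cnt = 11  [A.tag + 5]
52. n0.pre = -6  [A.tag * 2 - 18]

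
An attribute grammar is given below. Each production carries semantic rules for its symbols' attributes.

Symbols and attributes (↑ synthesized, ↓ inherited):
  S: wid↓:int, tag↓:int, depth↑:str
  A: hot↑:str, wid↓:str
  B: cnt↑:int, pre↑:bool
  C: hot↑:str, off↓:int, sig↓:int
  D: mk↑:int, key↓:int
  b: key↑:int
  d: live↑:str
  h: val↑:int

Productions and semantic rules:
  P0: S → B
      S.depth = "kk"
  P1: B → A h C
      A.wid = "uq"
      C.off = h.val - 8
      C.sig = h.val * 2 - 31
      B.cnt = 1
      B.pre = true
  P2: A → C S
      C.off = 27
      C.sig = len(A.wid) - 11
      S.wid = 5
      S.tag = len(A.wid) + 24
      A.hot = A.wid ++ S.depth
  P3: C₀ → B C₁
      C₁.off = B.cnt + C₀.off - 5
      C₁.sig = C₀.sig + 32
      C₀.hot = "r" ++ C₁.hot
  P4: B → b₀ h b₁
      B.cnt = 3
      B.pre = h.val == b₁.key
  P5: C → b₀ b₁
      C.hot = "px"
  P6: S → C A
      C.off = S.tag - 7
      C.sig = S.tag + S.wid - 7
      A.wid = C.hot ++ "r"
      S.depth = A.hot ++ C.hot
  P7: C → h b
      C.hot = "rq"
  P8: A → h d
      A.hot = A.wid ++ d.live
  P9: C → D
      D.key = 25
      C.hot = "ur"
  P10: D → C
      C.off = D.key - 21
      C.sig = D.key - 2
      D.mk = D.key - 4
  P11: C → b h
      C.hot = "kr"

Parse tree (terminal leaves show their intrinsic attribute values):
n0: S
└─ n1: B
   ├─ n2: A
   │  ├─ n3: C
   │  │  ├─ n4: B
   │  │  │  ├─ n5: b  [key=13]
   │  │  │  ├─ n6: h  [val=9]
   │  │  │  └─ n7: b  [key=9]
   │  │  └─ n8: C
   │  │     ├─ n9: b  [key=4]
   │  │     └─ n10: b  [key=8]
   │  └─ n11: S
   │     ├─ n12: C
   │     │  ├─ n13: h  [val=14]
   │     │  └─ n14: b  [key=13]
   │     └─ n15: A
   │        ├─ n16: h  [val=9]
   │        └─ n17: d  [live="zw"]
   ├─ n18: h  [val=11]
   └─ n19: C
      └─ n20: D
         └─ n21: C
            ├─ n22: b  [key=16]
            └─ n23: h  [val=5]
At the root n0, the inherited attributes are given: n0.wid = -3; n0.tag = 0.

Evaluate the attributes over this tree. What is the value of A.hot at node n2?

"uqrqrzwrq"

1. n0.wid = -3  [given at root]
2. n0.tag = 0  [given at root]
3. n2.wid = "uq"  ["uq"]
4. n3.off = 27  [27]
5. n3.sig = -9  [len(A.wid) - 11]
6. n5.key = 13  [terminal]
7. n6.val = 9  [terminal]
8. n7.key = 9  [terminal]
9. n4.cnt = 3  [3]
10. n4.pre = true  [h.val == b₁.key]
11. n8.off = 25  [B.cnt + C₀.off - 5]
12. n8.sig = 23  [C₀.sig + 32]
13. n9.key = 4  [terminal]
14. n10.key = 8  [terminal]
15. n8.hot = "px"  ["px"]
16. n3.hot = "rpx"  ["r" ++ C₁.hot]
17. n11.wid = 5  [5]
18. n11.tag = 26  [len(A.wid) + 24]
19. n12.off = 19  [S.tag - 7]
20. n12.sig = 24  [S.tag + S.wid - 7]
21. n13.val = 14  [terminal]
22. n14.key = 13  [terminal]
23. n12.hot = "rq"  ["rq"]
24. n15.wid = "rqr"  [C.hot ++ "r"]
25. n16.val = 9  [terminal]
26. n17.live = "zw"  [terminal]
27. n15.hot = "rqrzw"  [A.wid ++ d.live]
28. n11.depth = "rqrzwrq"  [A.hot ++ C.hot]
29. n2.hot = "uqrqrzwrq"  [A.wid ++ S.depth]
30. n18.val = 11  [terminal]
31. n19.off = 3  [h.val - 8]
32. n19.sig = -9  [h.val * 2 - 31]
33. n20.key = 25  [25]
34. n21.off = 4  [D.key - 21]
35. n21.sig = 23  [D.key - 2]
36. n22.key = 16  [terminal]
37. n23.val = 5  [terminal]
38. n21.hot = "kr"  ["kr"]
39. n20.mk = 21  [D.key - 4]
40. n19.hot = "ur"  ["ur"]
41. n1.cnt = 1  [1]
42. n1.pre = true  [true]
43. n0.depth = "kk"  ["kk"]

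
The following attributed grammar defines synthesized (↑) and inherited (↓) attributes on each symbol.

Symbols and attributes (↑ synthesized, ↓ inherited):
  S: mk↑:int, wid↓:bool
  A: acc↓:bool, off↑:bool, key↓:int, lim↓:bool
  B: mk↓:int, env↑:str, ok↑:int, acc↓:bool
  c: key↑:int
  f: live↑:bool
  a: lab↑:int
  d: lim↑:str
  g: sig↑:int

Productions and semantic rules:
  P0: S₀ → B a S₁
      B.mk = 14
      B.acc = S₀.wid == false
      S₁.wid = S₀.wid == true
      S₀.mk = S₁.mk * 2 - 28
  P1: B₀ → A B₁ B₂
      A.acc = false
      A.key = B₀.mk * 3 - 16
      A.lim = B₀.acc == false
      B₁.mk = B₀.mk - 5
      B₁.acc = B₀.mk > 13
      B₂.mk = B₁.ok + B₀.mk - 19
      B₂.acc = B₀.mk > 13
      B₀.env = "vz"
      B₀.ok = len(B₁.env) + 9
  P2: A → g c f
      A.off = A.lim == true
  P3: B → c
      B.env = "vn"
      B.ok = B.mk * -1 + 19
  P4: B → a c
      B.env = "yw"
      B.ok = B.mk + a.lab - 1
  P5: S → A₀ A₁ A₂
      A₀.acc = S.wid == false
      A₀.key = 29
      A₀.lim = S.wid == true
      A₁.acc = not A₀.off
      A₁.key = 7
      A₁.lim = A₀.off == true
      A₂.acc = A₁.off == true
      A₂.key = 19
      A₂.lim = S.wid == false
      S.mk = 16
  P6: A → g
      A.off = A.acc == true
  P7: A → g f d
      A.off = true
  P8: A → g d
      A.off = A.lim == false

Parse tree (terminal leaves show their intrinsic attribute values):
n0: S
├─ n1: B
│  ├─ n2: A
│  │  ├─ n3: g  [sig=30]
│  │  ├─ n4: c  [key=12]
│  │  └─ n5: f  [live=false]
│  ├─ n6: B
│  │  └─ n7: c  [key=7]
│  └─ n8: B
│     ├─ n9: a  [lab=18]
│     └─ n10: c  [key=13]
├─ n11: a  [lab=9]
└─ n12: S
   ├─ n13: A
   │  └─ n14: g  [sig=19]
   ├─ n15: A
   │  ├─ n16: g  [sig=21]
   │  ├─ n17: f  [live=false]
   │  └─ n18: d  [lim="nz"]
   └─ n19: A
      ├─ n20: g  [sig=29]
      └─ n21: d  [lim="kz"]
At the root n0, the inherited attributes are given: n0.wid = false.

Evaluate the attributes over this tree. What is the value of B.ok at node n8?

1. n0.wid = false  [given at root]
2. n1.mk = 14  [14]
3. n1.acc = true  [S₀.wid == false]
4. n2.acc = false  [false]
5. n2.key = 26  [B₀.mk * 3 - 16]
6. n2.lim = false  [B₀.acc == false]
7. n3.sig = 30  [terminal]
8. n4.key = 12  [terminal]
9. n5.live = false  [terminal]
10. n2.off = false  [A.lim == true]
11. n6.mk = 9  [B₀.mk - 5]
12. n6.acc = true  [B₀.mk > 13]
13. n7.key = 7  [terminal]
14. n6.env = "vn"  ["vn"]
15. n6.ok = 10  [B.mk * -1 + 19]
16. n8.mk = 5  [B₁.ok + B₀.mk - 19]
17. n8.acc = true  [B₀.mk > 13]
18. n9.lab = 18  [terminal]
19. n10.key = 13  [terminal]
20. n8.env = "yw"  ["yw"]
21. n8.ok = 22  [B.mk + a.lab - 1]
22. n1.env = "vz"  ["vz"]
23. n1.ok = 11  [len(B₁.env) + 9]
24. n11.lab = 9  [terminal]
25. n12.wid = false  [S₀.wid == true]
26. n13.acc = true  [S.wid == false]
27. n13.key = 29  [29]
28. n13.lim = false  [S.wid == true]
29. n14.sig = 19  [terminal]
30. n13.off = true  [A.acc == true]
31. n15.acc = false  [not A₀.off]
32. n15.key = 7  [7]
33. n15.lim = true  [A₀.off == true]
34. n16.sig = 21  [terminal]
35. n17.live = false  [terminal]
36. n18.lim = "nz"  [terminal]
37. n15.off = true  [true]
38. n19.acc = true  [A₁.off == true]
39. n19.key = 19  [19]
40. n19.lim = true  [S.wid == false]
41. n20.sig = 29  [terminal]
42. n21.lim = "kz"  [terminal]
43. n19.off = false  [A.lim == false]
44. n12.mk = 16  [16]
45. n0.mk = 4  [S₁.mk * 2 - 28]

22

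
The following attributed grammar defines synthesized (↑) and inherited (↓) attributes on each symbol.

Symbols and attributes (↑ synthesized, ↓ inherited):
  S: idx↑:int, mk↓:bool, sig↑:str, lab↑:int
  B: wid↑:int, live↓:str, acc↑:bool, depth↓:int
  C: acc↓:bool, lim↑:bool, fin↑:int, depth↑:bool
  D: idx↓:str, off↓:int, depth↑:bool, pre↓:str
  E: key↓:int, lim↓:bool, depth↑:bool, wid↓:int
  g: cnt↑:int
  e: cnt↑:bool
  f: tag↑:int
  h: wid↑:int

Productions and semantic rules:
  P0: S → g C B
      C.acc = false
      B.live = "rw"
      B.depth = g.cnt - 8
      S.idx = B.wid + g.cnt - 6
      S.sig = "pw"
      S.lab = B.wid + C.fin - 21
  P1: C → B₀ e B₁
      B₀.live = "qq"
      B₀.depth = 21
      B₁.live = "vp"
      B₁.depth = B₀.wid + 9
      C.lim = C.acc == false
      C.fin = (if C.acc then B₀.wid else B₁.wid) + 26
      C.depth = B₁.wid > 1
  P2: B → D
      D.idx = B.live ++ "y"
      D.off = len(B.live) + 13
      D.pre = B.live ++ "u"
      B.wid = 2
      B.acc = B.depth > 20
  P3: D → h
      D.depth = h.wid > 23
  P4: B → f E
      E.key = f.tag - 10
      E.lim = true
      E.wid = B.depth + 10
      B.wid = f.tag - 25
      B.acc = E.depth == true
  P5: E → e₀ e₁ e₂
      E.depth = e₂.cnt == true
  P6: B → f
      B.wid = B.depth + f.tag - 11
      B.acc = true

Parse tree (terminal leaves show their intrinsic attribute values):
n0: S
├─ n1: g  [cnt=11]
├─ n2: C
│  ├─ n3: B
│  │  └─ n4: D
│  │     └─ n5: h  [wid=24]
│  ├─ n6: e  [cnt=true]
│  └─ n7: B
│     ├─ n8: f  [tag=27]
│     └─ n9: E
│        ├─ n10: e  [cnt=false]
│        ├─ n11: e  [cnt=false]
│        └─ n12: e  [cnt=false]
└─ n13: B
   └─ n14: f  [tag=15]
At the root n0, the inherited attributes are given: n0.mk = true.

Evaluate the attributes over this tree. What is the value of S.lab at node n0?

1. n0.mk = true  [given at root]
2. n1.cnt = 11  [terminal]
3. n2.acc = false  [false]
4. n3.live = "qq"  ["qq"]
5. n3.depth = 21  [21]
6. n4.idx = "qqy"  [B.live ++ "y"]
7. n4.off = 15  [len(B.live) + 13]
8. n4.pre = "qqu"  [B.live ++ "u"]
9. n5.wid = 24  [terminal]
10. n4.depth = true  [h.wid > 23]
11. n3.wid = 2  [2]
12. n3.acc = true  [B.depth > 20]
13. n6.cnt = true  [terminal]
14. n7.live = "vp"  ["vp"]
15. n7.depth = 11  [B₀.wid + 9]
16. n8.tag = 27  [terminal]
17. n9.key = 17  [f.tag - 10]
18. n9.lim = true  [true]
19. n9.wid = 21  [B.depth + 10]
20. n10.cnt = false  [terminal]
21. n11.cnt = false  [terminal]
22. n12.cnt = false  [terminal]
23. n9.depth = false  [e₂.cnt == true]
24. n7.wid = 2  [f.tag - 25]
25. n7.acc = false  [E.depth == true]
26. n2.lim = true  [C.acc == false]
27. n2.fin = 28  [(if C.acc then B₀.wid else B₁.wid) + 26]
28. n2.depth = true  [B₁.wid > 1]
29. n13.live = "rw"  ["rw"]
30. n13.depth = 3  [g.cnt - 8]
31. n14.tag = 15  [terminal]
32. n13.wid = 7  [B.depth + f.tag - 11]
33. n13.acc = true  [true]
34. n0.idx = 12  [B.wid + g.cnt - 6]
35. n0.sig = "pw"  ["pw"]
36. n0.lab = 14  [B.wid + C.fin - 21]

14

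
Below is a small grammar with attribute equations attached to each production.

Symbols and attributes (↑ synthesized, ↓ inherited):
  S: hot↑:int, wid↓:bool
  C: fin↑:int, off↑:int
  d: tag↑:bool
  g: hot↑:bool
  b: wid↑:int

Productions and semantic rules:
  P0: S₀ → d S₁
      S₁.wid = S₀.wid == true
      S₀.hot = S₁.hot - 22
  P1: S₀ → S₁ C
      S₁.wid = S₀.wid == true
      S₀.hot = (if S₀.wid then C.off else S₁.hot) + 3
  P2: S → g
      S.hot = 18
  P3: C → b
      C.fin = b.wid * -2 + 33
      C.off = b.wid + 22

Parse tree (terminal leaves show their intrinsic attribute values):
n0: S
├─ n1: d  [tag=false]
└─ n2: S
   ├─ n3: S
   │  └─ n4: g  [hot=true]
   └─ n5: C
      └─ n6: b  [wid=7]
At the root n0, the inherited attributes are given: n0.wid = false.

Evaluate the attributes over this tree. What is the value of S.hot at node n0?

1. n0.wid = false  [given at root]
2. n1.tag = false  [terminal]
3. n2.wid = false  [S₀.wid == true]
4. n3.wid = false  [S₀.wid == true]
5. n4.hot = true  [terminal]
6. n3.hot = 18  [18]
7. n6.wid = 7  [terminal]
8. n5.fin = 19  [b.wid * -2 + 33]
9. n5.off = 29  [b.wid + 22]
10. n2.hot = 21  [(if S₀.wid then C.off else S₁.hot) + 3]
11. n0.hot = -1  [S₁.hot - 22]

-1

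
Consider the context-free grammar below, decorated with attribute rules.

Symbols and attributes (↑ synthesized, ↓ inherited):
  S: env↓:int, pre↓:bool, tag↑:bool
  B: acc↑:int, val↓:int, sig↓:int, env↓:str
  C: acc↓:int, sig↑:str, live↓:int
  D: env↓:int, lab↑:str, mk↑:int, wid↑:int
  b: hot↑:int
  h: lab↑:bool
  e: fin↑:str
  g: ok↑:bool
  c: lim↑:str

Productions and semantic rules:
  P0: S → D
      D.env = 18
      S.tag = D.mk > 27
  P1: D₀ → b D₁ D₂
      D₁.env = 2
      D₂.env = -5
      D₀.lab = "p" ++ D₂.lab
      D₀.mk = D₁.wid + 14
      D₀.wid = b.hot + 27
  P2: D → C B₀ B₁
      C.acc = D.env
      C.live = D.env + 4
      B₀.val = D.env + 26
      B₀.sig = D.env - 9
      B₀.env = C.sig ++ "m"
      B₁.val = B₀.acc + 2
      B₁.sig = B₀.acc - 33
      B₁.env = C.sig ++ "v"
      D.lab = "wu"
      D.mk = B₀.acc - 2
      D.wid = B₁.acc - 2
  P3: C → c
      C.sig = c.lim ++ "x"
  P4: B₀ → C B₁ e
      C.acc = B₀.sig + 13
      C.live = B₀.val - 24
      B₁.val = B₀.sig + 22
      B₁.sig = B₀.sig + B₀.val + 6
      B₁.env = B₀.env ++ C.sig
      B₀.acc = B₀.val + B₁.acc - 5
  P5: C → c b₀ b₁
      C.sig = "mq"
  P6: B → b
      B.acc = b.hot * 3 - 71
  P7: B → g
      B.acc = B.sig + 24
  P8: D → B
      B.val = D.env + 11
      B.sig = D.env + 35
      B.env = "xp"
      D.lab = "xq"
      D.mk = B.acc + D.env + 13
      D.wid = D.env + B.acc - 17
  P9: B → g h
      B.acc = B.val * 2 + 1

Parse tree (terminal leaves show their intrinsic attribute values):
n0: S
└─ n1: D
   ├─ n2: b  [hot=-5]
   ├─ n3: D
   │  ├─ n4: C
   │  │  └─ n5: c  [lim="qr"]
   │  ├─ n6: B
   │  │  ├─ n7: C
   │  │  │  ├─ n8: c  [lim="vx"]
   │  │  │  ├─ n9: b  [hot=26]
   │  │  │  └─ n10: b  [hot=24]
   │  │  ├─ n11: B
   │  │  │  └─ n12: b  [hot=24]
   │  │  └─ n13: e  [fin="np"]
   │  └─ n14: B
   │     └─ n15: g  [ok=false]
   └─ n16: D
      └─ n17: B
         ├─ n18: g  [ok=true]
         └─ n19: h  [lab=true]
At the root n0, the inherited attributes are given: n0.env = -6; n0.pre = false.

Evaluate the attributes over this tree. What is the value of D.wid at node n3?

13

1. n0.env = -6  [given at root]
2. n0.pre = false  [given at root]
3. n1.env = 18  [18]
4. n2.hot = -5  [terminal]
5. n3.env = 2  [2]
6. n4.acc = 2  [D.env]
7. n4.live = 6  [D.env + 4]
8. n5.lim = "qr"  [terminal]
9. n4.sig = "qrx"  [c.lim ++ "x"]
10. n6.val = 28  [D.env + 26]
11. n6.sig = -7  [D.env - 9]
12. n6.env = "qrxm"  [C.sig ++ "m"]
13. n7.acc = 6  [B₀.sig + 13]
14. n7.live = 4  [B₀.val - 24]
15. n8.lim = "vx"  [terminal]
16. n9.hot = 26  [terminal]
17. n10.hot = 24  [terminal]
18. n7.sig = "mq"  ["mq"]
19. n11.val = 15  [B₀.sig + 22]
20. n11.sig = 27  [B₀.sig + B₀.val + 6]
21. n11.env = "qrxmmq"  [B₀.env ++ C.sig]
22. n12.hot = 24  [terminal]
23. n11.acc = 1  [b.hot * 3 - 71]
24. n13.fin = "np"  [terminal]
25. n6.acc = 24  [B₀.val + B₁.acc - 5]
26. n14.val = 26  [B₀.acc + 2]
27. n14.sig = -9  [B₀.acc - 33]
28. n14.env = "qrxv"  [C.sig ++ "v"]
29. n15.ok = false  [terminal]
30. n14.acc = 15  [B.sig + 24]
31. n3.lab = "wu"  ["wu"]
32. n3.mk = 22  [B₀.acc - 2]
33. n3.wid = 13  [B₁.acc - 2]
34. n16.env = -5  [-5]
35. n17.val = 6  [D.env + 11]
36. n17.sig = 30  [D.env + 35]
37. n17.env = "xp"  ["xp"]
38. n18.ok = true  [terminal]
39. n19.lab = true  [terminal]
40. n17.acc = 13  [B.val * 2 + 1]
41. n16.lab = "xq"  ["xq"]
42. n16.mk = 21  [B.acc + D.env + 13]
43. n16.wid = -9  [D.env + B.acc - 17]
44. n1.lab = "pxq"  ["p" ++ D₂.lab]
45. n1.mk = 27  [D₁.wid + 14]
46. n1.wid = 22  [b.hot + 27]
47. n0.tag = false  [D.mk > 27]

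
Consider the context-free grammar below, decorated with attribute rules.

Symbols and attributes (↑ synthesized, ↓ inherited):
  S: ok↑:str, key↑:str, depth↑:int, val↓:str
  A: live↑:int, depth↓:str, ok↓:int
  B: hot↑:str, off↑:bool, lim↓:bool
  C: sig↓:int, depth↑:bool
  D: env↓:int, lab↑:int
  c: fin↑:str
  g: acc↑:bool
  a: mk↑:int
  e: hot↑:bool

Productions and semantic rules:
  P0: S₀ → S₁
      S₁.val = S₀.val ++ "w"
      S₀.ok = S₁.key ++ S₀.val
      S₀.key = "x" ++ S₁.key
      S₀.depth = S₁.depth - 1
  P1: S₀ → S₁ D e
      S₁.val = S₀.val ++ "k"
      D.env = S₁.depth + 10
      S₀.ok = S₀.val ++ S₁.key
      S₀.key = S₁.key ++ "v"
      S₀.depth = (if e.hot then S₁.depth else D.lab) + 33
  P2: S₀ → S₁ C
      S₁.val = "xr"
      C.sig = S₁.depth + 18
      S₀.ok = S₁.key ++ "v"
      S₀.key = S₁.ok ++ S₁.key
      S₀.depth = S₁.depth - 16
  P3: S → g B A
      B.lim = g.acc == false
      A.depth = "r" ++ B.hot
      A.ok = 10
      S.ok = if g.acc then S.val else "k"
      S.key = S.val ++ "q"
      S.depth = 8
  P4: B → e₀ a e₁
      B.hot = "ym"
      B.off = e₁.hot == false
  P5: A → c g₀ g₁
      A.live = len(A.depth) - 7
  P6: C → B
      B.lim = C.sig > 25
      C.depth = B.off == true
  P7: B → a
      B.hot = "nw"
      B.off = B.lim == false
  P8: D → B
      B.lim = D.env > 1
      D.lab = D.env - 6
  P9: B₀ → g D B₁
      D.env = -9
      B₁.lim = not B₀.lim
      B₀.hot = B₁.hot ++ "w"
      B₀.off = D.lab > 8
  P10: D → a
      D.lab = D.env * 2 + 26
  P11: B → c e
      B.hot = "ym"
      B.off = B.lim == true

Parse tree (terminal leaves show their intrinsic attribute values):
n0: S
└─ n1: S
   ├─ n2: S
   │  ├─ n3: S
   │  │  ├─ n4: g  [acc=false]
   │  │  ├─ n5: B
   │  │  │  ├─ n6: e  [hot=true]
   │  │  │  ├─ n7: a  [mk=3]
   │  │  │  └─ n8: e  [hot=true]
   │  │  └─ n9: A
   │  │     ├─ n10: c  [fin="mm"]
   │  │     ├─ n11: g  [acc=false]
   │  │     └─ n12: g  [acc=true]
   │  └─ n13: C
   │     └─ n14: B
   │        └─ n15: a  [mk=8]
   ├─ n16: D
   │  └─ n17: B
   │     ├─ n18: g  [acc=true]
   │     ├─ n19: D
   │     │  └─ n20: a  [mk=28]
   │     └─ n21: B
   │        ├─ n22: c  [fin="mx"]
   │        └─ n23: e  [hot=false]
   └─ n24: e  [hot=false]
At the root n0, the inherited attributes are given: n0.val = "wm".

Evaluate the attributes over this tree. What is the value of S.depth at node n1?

29

1. n0.val = "wm"  [given at root]
2. n1.val = "wmw"  [S₀.val ++ "w"]
3. n2.val = "wmwk"  [S₀.val ++ "k"]
4. n3.val = "xr"  ["xr"]
5. n4.acc = false  [terminal]
6. n5.lim = true  [g.acc == false]
7. n6.hot = true  [terminal]
8. n7.mk = 3  [terminal]
9. n8.hot = true  [terminal]
10. n5.hot = "ym"  ["ym"]
11. n5.off = false  [e₁.hot == false]
12. n9.depth = "rym"  ["r" ++ B.hot]
13. n9.ok = 10  [10]
14. n10.fin = "mm"  [terminal]
15. n11.acc = false  [terminal]
16. n12.acc = true  [terminal]
17. n9.live = -4  [len(A.depth) - 7]
18. n3.ok = "k"  [if g.acc then S.val else "k"]
19. n3.key = "xrq"  [S.val ++ "q"]
20. n3.depth = 8  [8]
21. n13.sig = 26  [S₁.depth + 18]
22. n14.lim = true  [C.sig > 25]
23. n15.mk = 8  [terminal]
24. n14.hot = "nw"  ["nw"]
25. n14.off = false  [B.lim == false]
26. n13.depth = false  [B.off == true]
27. n2.ok = "xrqv"  [S₁.key ++ "v"]
28. n2.key = "kxrq"  [S₁.ok ++ S₁.key]
29. n2.depth = -8  [S₁.depth - 16]
30. n16.env = 2  [S₁.depth + 10]
31. n17.lim = true  [D.env > 1]
32. n18.acc = true  [terminal]
33. n19.env = -9  [-9]
34. n20.mk = 28  [terminal]
35. n19.lab = 8  [D.env * 2 + 26]
36. n21.lim = false  [not B₀.lim]
37. n22.fin = "mx"  [terminal]
38. n23.hot = false  [terminal]
39. n21.hot = "ym"  ["ym"]
40. n21.off = false  [B.lim == true]
41. n17.hot = "ymw"  [B₁.hot ++ "w"]
42. n17.off = false  [D.lab > 8]
43. n16.lab = -4  [D.env - 6]
44. n24.hot = false  [terminal]
45. n1.ok = "wmwkxrq"  [S₀.val ++ S₁.key]
46. n1.key = "kxrqv"  [S₁.key ++ "v"]
47. n1.depth = 29  [(if e.hot then S₁.depth else D.lab) + 33]
48. n0.ok = "kxrqvwm"  [S₁.key ++ S₀.val]
49. n0.key = "xkxrqv"  ["x" ++ S₁.key]
50. n0.depth = 28  [S₁.depth - 1]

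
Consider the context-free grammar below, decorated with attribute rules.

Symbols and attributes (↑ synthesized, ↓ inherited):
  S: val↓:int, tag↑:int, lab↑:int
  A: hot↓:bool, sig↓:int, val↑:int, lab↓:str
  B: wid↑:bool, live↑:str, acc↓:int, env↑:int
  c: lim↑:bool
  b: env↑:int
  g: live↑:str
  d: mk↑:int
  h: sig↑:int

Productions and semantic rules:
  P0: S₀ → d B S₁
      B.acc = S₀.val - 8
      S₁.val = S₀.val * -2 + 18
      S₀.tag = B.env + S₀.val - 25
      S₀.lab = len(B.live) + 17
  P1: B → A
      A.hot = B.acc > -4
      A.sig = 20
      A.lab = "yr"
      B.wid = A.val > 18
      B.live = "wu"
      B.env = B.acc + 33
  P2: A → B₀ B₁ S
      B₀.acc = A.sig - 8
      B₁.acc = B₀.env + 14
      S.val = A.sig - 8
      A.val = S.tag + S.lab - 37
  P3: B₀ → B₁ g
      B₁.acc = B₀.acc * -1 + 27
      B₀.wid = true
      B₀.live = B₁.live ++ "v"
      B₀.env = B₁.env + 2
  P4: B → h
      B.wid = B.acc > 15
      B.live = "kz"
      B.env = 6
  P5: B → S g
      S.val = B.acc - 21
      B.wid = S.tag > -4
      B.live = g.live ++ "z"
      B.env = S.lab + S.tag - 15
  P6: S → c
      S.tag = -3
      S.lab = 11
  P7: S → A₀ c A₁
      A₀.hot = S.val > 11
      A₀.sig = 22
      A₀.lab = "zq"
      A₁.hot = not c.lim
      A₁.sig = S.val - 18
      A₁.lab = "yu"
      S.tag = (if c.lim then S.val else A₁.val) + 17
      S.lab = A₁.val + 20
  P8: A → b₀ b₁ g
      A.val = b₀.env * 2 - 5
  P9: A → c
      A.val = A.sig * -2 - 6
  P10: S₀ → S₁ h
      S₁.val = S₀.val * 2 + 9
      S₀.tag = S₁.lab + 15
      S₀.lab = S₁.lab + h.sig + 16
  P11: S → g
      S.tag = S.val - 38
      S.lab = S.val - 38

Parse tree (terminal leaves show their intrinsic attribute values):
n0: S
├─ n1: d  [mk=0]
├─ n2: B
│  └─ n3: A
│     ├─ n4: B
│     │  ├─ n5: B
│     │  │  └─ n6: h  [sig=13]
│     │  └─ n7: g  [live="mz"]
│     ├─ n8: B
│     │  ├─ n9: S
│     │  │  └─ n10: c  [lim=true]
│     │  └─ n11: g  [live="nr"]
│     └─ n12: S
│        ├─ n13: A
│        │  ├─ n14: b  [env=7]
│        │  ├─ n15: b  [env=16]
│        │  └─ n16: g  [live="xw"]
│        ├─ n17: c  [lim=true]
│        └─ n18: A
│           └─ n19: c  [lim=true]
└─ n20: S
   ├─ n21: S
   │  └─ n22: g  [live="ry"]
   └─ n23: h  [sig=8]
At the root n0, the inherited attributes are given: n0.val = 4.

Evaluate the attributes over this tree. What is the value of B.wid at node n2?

1. n0.val = 4  [given at root]
2. n1.mk = 0  [terminal]
3. n2.acc = -4  [S₀.val - 8]
4. n3.hot = false  [B.acc > -4]
5. n3.sig = 20  [20]
6. n3.lab = "yr"  ["yr"]
7. n4.acc = 12  [A.sig - 8]
8. n5.acc = 15  [B₀.acc * -1 + 27]
9. n6.sig = 13  [terminal]
10. n5.wid = false  [B.acc > 15]
11. n5.live = "kz"  ["kz"]
12. n5.env = 6  [6]
13. n7.live = "mz"  [terminal]
14. n4.wid = true  [true]
15. n4.live = "kzv"  [B₁.live ++ "v"]
16. n4.env = 8  [B₁.env + 2]
17. n8.acc = 22  [B₀.env + 14]
18. n9.val = 1  [B.acc - 21]
19. n10.lim = true  [terminal]
20. n9.tag = -3  [-3]
21. n9.lab = 11  [11]
22. n11.live = "nr"  [terminal]
23. n8.wid = true  [S.tag > -4]
24. n8.live = "nrz"  [g.live ++ "z"]
25. n8.env = -7  [S.lab + S.tag - 15]
26. n12.val = 12  [A.sig - 8]
27. n13.hot = true  [S.val > 11]
28. n13.sig = 22  [22]
29. n13.lab = "zq"  ["zq"]
30. n14.env = 7  [terminal]
31. n15.env = 16  [terminal]
32. n16.live = "xw"  [terminal]
33. n13.val = 9  [b₀.env * 2 - 5]
34. n17.lim = true  [terminal]
35. n18.hot = false  [not c.lim]
36. n18.sig = -6  [S.val - 18]
37. n18.lab = "yu"  ["yu"]
38. n19.lim = true  [terminal]
39. n18.val = 6  [A.sig * -2 - 6]
40. n12.tag = 29  [(if c.lim then S.val else A₁.val) + 17]
41. n12.lab = 26  [A₁.val + 20]
42. n3.val = 18  [S.tag + S.lab - 37]
43. n2.wid = false  [A.val > 18]
44. n2.live = "wu"  ["wu"]
45. n2.env = 29  [B.acc + 33]
46. n20.val = 10  [S₀.val * -2 + 18]
47. n21.val = 29  [S₀.val * 2 + 9]
48. n22.live = "ry"  [terminal]
49. n21.tag = -9  [S.val - 38]
50. n21.lab = -9  [S.val - 38]
51. n23.sig = 8  [terminal]
52. n20.tag = 6  [S₁.lab + 15]
53. n20.lab = 15  [S₁.lab + h.sig + 16]
54. n0.tag = 8  [B.env + S₀.val - 25]
55. n0.lab = 19  [len(B.live) + 17]

false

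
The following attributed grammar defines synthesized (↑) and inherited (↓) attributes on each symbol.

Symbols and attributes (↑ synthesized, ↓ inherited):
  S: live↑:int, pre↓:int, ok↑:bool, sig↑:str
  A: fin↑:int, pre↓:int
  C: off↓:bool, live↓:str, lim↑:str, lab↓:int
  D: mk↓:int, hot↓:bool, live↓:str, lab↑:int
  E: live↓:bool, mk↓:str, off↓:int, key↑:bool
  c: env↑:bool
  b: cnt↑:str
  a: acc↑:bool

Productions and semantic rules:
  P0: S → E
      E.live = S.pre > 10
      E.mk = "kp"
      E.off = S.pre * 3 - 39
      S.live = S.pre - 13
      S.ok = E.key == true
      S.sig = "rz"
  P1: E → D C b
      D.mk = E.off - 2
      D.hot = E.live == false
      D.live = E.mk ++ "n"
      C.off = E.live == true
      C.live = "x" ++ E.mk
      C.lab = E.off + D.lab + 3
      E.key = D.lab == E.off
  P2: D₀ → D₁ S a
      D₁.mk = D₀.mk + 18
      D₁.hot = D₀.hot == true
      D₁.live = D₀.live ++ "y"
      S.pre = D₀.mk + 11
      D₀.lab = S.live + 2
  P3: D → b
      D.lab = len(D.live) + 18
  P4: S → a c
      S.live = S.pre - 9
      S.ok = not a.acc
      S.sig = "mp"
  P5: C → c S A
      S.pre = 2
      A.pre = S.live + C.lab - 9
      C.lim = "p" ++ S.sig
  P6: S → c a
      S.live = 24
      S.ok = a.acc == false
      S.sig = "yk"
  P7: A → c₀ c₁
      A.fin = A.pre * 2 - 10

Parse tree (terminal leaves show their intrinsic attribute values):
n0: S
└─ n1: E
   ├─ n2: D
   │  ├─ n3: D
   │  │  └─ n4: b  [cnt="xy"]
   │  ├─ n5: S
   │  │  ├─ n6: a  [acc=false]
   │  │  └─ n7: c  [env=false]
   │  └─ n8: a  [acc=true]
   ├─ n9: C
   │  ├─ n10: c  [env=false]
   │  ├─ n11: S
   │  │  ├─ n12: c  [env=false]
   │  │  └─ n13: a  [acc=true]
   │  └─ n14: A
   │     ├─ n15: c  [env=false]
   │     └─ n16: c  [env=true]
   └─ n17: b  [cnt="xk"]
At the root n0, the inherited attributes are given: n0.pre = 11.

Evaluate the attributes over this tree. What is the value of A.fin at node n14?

1. n0.pre = 11  [given at root]
2. n1.live = true  [S.pre > 10]
3. n1.mk = "kp"  ["kp"]
4. n1.off = -6  [S.pre * 3 - 39]
5. n2.mk = -8  [E.off - 2]
6. n2.hot = false  [E.live == false]
7. n2.live = "kpn"  [E.mk ++ "n"]
8. n3.mk = 10  [D₀.mk + 18]
9. n3.hot = false  [D₀.hot == true]
10. n3.live = "kpny"  [D₀.live ++ "y"]
11. n4.cnt = "xy"  [terminal]
12. n3.lab = 22  [len(D.live) + 18]
13. n5.pre = 3  [D₀.mk + 11]
14. n6.acc = false  [terminal]
15. n7.env = false  [terminal]
16. n5.live = -6  [S.pre - 9]
17. n5.ok = true  [not a.acc]
18. n5.sig = "mp"  ["mp"]
19. n8.acc = true  [terminal]
20. n2.lab = -4  [S.live + 2]
21. n9.off = true  [E.live == true]
22. n9.live = "xkp"  ["x" ++ E.mk]
23. n9.lab = -7  [E.off + D.lab + 3]
24. n10.env = false  [terminal]
25. n11.pre = 2  [2]
26. n12.env = false  [terminal]
27. n13.acc = true  [terminal]
28. n11.live = 24  [24]
29. n11.ok = false  [a.acc == false]
30. n11.sig = "yk"  ["yk"]
31. n14.pre = 8  [S.live + C.lab - 9]
32. n15.env = false  [terminal]
33. n16.env = true  [terminal]
34. n14.fin = 6  [A.pre * 2 - 10]
35. n9.lim = "pyk"  ["p" ++ S.sig]
36. n17.cnt = "xk"  [terminal]
37. n1.key = false  [D.lab == E.off]
38. n0.live = -2  [S.pre - 13]
39. n0.ok = false  [E.key == true]
40. n0.sig = "rz"  ["rz"]

6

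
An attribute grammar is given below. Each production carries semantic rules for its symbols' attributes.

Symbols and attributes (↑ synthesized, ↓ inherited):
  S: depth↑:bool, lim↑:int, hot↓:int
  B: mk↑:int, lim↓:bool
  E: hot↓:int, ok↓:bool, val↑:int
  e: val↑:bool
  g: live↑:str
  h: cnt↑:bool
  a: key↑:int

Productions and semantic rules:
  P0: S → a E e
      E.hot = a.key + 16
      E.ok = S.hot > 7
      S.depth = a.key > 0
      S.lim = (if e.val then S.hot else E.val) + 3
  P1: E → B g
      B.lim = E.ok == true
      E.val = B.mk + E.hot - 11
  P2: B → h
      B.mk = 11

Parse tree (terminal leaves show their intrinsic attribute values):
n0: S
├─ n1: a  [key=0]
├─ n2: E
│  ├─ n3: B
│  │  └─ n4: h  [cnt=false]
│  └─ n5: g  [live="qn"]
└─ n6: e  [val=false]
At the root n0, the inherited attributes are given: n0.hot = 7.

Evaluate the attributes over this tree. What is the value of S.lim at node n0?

1. n0.hot = 7  [given at root]
2. n1.key = 0  [terminal]
3. n2.hot = 16  [a.key + 16]
4. n2.ok = false  [S.hot > 7]
5. n3.lim = false  [E.ok == true]
6. n4.cnt = false  [terminal]
7. n3.mk = 11  [11]
8. n5.live = "qn"  [terminal]
9. n2.val = 16  [B.mk + E.hot - 11]
10. n6.val = false  [terminal]
11. n0.depth = false  [a.key > 0]
12. n0.lim = 19  [(if e.val then S.hot else E.val) + 3]

19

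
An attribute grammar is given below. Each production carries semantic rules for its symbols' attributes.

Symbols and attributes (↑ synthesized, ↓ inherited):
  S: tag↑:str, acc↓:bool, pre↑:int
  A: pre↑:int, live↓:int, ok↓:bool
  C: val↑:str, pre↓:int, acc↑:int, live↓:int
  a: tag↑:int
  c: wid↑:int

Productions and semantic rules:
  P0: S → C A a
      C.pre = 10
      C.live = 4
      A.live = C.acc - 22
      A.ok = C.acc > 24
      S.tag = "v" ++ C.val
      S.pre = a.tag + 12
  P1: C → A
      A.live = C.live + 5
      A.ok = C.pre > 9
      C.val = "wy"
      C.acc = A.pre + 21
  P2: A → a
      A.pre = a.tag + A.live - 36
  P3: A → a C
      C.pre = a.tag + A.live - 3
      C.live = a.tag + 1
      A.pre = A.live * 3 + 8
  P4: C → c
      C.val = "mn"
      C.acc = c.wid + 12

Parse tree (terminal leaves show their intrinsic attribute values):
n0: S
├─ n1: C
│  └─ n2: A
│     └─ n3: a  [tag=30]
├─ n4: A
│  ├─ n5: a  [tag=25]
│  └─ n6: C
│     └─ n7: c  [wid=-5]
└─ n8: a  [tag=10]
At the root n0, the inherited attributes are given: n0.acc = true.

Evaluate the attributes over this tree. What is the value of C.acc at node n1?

1. n0.acc = true  [given at root]
2. n1.pre = 10  [10]
3. n1.live = 4  [4]
4. n2.live = 9  [C.live + 5]
5. n2.ok = true  [C.pre > 9]
6. n3.tag = 30  [terminal]
7. n2.pre = 3  [a.tag + A.live - 36]
8. n1.val = "wy"  ["wy"]
9. n1.acc = 24  [A.pre + 21]
10. n4.live = 2  [C.acc - 22]
11. n4.ok = false  [C.acc > 24]
12. n5.tag = 25  [terminal]
13. n6.pre = 24  [a.tag + A.live - 3]
14. n6.live = 26  [a.tag + 1]
15. n7.wid = -5  [terminal]
16. n6.val = "mn"  ["mn"]
17. n6.acc = 7  [c.wid + 12]
18. n4.pre = 14  [A.live * 3 + 8]
19. n8.tag = 10  [terminal]
20. n0.tag = "vwy"  ["v" ++ C.val]
21. n0.pre = 22  [a.tag + 12]

24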